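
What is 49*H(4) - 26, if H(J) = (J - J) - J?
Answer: -222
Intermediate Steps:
H(J) = -J (H(J) = 0 - J = -J)
49*H(4) - 26 = 49*(-1*4) - 26 = 49*(-4) - 26 = -196 - 26 = -222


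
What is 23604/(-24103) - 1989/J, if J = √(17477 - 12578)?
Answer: -23604/24103 - 663*√4899/1633 ≈ -29.396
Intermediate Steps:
J = √4899 ≈ 69.993
23604/(-24103) - 1989/J = 23604/(-24103) - 1989*√4899/4899 = 23604*(-1/24103) - 663*√4899/1633 = -23604/24103 - 663*√4899/1633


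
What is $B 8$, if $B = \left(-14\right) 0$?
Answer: $0$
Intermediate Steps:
$B = 0$
$B 8 = 0 \cdot 8 = 0$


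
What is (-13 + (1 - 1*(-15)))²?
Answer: 9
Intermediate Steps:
(-13 + (1 - 1*(-15)))² = (-13 + (1 + 15))² = (-13 + 16)² = 3² = 9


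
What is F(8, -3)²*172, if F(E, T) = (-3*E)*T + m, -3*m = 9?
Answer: 818892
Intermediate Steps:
m = -3 (m = -⅓*9 = -3)
F(E, T) = -3 - 3*E*T (F(E, T) = (-3*E)*T - 3 = -3*E*T - 3 = -3 - 3*E*T)
F(8, -3)²*172 = (-3 - 3*8*(-3))²*172 = (-3 + 72)²*172 = 69²*172 = 4761*172 = 818892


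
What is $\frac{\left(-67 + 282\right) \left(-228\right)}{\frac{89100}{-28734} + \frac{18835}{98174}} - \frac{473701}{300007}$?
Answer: $\frac{1382723418431158091}{82062899856319} \approx 16850.0$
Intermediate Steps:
$\frac{\left(-67 + 282\right) \left(-228\right)}{\frac{89100}{-28734} + \frac{18835}{98174}} - \frac{473701}{300007} = \frac{215 \left(-228\right)}{89100 \left(- \frac{1}{28734}\right) + 18835 \cdot \frac{1}{98174}} - \frac{473701}{300007} = - \frac{49020}{- \frac{14850}{4789} + \frac{18835}{98174}} - \frac{473701}{300007} = - \frac{49020}{- \frac{1367683085}{470155286}} - \frac{473701}{300007} = \left(-49020\right) \left(- \frac{470155286}{1367683085}\right) - \frac{473701}{300007} = \frac{4609402423944}{273536617} - \frac{473701}{300007} = \frac{1382723418431158091}{82062899856319}$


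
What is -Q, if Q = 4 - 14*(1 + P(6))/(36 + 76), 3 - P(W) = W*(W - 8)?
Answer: -2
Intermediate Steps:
P(W) = 3 - W*(-8 + W) (P(W) = 3 - W*(W - 8) = 3 - W*(-8 + W))
Q = 2 (Q = 4 - 14*(1 + (3 - 1*6**2 + 8*6))/(36 + 76) = 4 - 14*(1 + (3 - 1*36 + 48))/112 = 4 - 14*(1 + (3 - 36 + 48))/112 = 4 - 14*(1 + 15)/112 = 4 - 224/112 = 4 - 14*1/7 = 4 - 2 = 2)
-Q = -1*2 = -2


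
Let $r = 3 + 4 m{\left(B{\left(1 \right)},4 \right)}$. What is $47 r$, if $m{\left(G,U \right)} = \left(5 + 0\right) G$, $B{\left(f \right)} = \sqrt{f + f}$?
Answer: $141 + 940 \sqrt{2} \approx 1470.4$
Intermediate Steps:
$B{\left(f \right)} = \sqrt{2} \sqrt{f}$ ($B{\left(f \right)} = \sqrt{2 f} = \sqrt{2} \sqrt{f}$)
$m{\left(G,U \right)} = 5 G$
$r = 3 + 20 \sqrt{2}$ ($r = 3 + 4 \cdot 5 \sqrt{2} \sqrt{1} = 3 + 4 \cdot 5 \sqrt{2} \cdot 1 = 3 + 4 \cdot 5 \sqrt{2} = 3 + 20 \sqrt{2} \approx 31.284$)
$47 r = 47 \left(3 + 20 \sqrt{2}\right) = 141 + 940 \sqrt{2}$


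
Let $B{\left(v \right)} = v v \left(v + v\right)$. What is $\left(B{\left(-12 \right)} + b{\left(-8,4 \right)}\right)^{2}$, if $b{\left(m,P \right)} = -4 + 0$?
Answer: $11971600$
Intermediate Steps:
$b{\left(m,P \right)} = -4$
$B{\left(v \right)} = 2 v^{3}$ ($B{\left(v \right)} = v^{2} \cdot 2 v = 2 v^{3}$)
$\left(B{\left(-12 \right)} + b{\left(-8,4 \right)}\right)^{2} = \left(2 \left(-12\right)^{3} - 4\right)^{2} = \left(2 \left(-1728\right) - 4\right)^{2} = \left(-3456 - 4\right)^{2} = \left(-3460\right)^{2} = 11971600$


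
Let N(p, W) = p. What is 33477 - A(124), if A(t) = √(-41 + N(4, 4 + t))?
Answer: 33477 - I*√37 ≈ 33477.0 - 6.0828*I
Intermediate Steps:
A(t) = I*√37 (A(t) = √(-41 + 4) = √(-37) = I*√37)
33477 - A(124) = 33477 - I*√37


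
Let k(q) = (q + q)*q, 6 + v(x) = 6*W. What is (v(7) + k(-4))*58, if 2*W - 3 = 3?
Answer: 2552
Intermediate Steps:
W = 3 (W = 3/2 + (1/2)*3 = 3/2 + 3/2 = 3)
v(x) = 12 (v(x) = -6 + 6*3 = -6 + 18 = 12)
k(q) = 2*q**2 (k(q) = (2*q)*q = 2*q**2)
(v(7) + k(-4))*58 = (12 + 2*(-4)**2)*58 = (12 + 2*16)*58 = (12 + 32)*58 = 44*58 = 2552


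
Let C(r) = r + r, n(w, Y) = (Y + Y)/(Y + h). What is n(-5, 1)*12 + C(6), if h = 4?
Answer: 84/5 ≈ 16.800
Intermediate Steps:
n(w, Y) = 2*Y/(4 + Y) (n(w, Y) = (Y + Y)/(Y + 4) = (2*Y)/(4 + Y) = 2*Y/(4 + Y))
C(r) = 2*r
n(-5, 1)*12 + C(6) = (2*1/(4 + 1))*12 + 2*6 = (2*1/5)*12 + 12 = (2*1*(⅕))*12 + 12 = (⅖)*12 + 12 = 24/5 + 12 = 84/5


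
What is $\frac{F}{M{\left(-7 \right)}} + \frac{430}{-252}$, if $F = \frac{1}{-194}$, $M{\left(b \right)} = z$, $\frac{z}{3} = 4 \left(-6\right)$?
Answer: $- \frac{18537}{10864} \approx -1.7063$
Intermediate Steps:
$z = -72$ ($z = 3 \cdot 4 \left(-6\right) = 3 \left(-24\right) = -72$)
$M{\left(b \right)} = -72$
$F = - \frac{1}{194} \approx -0.0051546$
$\frac{F}{M{\left(-7 \right)}} + \frac{430}{-252} = - \frac{1}{194 \left(-72\right)} + \frac{430}{-252} = \left(- \frac{1}{194}\right) \left(- \frac{1}{72}\right) + 430 \left(- \frac{1}{252}\right) = \frac{1}{13968} - \frac{215}{126} = - \frac{18537}{10864}$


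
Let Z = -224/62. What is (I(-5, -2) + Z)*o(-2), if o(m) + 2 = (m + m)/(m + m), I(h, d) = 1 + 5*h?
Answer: 856/31 ≈ 27.613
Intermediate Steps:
Z = -112/31 (Z = -224*1/62 = -112/31 ≈ -3.6129)
o(m) = -1 (o(m) = -2 + (m + m)/(m + m) = -2 + (2*m)/((2*m)) = -2 + (2*m)*(1/(2*m)) = -2 + 1 = -1)
(I(-5, -2) + Z)*o(-2) = ((1 + 5*(-5)) - 112/31)*(-1) = ((1 - 25) - 112/31)*(-1) = (-24 - 112/31)*(-1) = -856/31*(-1) = 856/31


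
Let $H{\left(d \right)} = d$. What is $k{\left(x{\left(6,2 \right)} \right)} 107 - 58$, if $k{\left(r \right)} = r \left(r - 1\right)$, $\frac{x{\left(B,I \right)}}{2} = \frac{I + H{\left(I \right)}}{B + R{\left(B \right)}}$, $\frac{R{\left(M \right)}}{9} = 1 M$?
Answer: $- \frac{15832}{225} \approx -70.365$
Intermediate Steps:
$R{\left(M \right)} = 9 M$ ($R{\left(M \right)} = 9 \cdot 1 M = 9 M$)
$x{\left(B,I \right)} = \frac{2 I}{5 B}$ ($x{\left(B,I \right)} = 2 \frac{I + I}{B + 9 B} = 2 \frac{2 I}{10 B} = 2 \cdot 2 I \frac{1}{10 B} = 2 \frac{I}{5 B} = \frac{2 I}{5 B}$)
$k{\left(r \right)} = r \left(-1 + r\right)$
$k{\left(x{\left(6,2 \right)} \right)} 107 - 58 = \frac{2}{5} \cdot 2 \cdot \frac{1}{6} \left(-1 + \frac{2}{5} \cdot 2 \cdot \frac{1}{6}\right) 107 - 58 = \frac{2 \left(-1 + \frac{2}{15}\right)}{15} \cdot 107 - 58 = \frac{2}{15} \left(- \frac{13}{15}\right) 107 - 58 = \left(- \frac{26}{225}\right) 107 - 58 = - \frac{2782}{225} - 58 = - \frac{15832}{225}$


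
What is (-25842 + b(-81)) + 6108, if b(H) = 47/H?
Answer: -1598501/81 ≈ -19735.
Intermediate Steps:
(-25842 + b(-81)) + 6108 = (-25842 + 47/(-81)) + 6108 = (-25842 + 47*(-1/81)) + 6108 = (-25842 - 47/81) + 6108 = -2093249/81 + 6108 = -1598501/81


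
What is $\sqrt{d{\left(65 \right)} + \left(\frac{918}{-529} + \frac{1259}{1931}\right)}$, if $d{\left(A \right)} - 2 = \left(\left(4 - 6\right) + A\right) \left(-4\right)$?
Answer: $\frac{9 i \sqrt{6114389847}}{44413} \approx 15.846 i$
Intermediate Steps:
$d{\left(A \right)} = 10 - 4 A$ ($d{\left(A \right)} = 2 + \left(\left(4 - 6\right) + A\right) \left(-4\right) = 2 + \left(-2 + A\right) \left(-4\right) = 2 - \left(-8 + 4 A\right) = 10 - 4 A$)
$\sqrt{d{\left(65 \right)} + \left(\frac{918}{-529} + \frac{1259}{1931}\right)} = \sqrt{\left(10 - 260\right) + \left(\frac{918}{-529} + \frac{1259}{1931}\right)} = \sqrt{\left(10 - 260\right) + \left(918 \left(- \frac{1}{529}\right) + 1259 \cdot \frac{1}{1931}\right)} = \sqrt{-250 + \left(- \frac{918}{529} + \frac{1259}{1931}\right)} = \sqrt{-250 - \frac{1106647}{1021499}} = \sqrt{- \frac{256481397}{1021499}} = \frac{9 i \sqrt{6114389847}}{44413}$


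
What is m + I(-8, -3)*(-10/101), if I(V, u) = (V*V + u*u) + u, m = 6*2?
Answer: 512/101 ≈ 5.0693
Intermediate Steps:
m = 12
I(V, u) = u + V² + u² (I(V, u) = (V² + u²) + u = u + V² + u²)
m + I(-8, -3)*(-10/101) = 12 + (-3 + (-8)² + (-3)²)*(-10/101) = 12 + (-3 + 64 + 9)*(-10*1/101) = 12 + 70*(-10/101) = 12 - 700/101 = 512/101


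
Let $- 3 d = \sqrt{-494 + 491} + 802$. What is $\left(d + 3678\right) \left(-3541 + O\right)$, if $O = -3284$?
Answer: $-23277800 + 2275 i \sqrt{3} \approx -2.3278 \cdot 10^{7} + 3940.4 i$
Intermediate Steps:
$d = - \frac{802}{3} - \frac{i \sqrt{3}}{3}$ ($d = - \frac{\sqrt{-494 + 491} + 802}{3} = - \frac{\sqrt{-3} + 802}{3} = - \frac{i \sqrt{3} + 802}{3} = - \frac{802 + i \sqrt{3}}{3} = - \frac{802}{3} - \frac{i \sqrt{3}}{3} \approx -267.33 - 0.57735 i$)
$\left(d + 3678\right) \left(-3541 + O\right) = \left(\left(- \frac{802}{3} - \frac{i \sqrt{3}}{3}\right) + 3678\right) \left(-3541 - 3284\right) = \left(\frac{10232}{3} - \frac{i \sqrt{3}}{3}\right) \left(-6825\right) = -23277800 + 2275 i \sqrt{3}$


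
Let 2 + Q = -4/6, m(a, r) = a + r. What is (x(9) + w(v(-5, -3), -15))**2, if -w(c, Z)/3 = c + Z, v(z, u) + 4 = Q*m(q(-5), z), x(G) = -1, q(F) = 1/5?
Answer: 7744/25 ≈ 309.76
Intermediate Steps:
q(F) = 1/5
Q = -8/3 (Q = -2 - 4/6 = -2 - 4*1/6 = -2 - 2/3 = -8/3 ≈ -2.6667)
v(z, u) = -68/15 - 8*z/3 (v(z, u) = -4 - 8*(1/5 + z)/3 = -4 + (-8/15 - 8*z/3) = -68/15 - 8*z/3)
w(c, Z) = -3*Z - 3*c (w(c, Z) = -3*(c + Z) = -3*(Z + c) = -3*Z - 3*c)
(x(9) + w(v(-5, -3), -15))**2 = (-1 + (-3*(-15) - 3*(-68/15 - 8/3*(-5))))**2 = (-1 + (45 - 3*(-68/15 + 40/3)))**2 = (-1 + (45 - 3*44/5))**2 = (-1 + (45 - 132/5))**2 = (-1 + 93/5)**2 = (88/5)**2 = 7744/25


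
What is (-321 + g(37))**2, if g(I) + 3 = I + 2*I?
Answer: 45369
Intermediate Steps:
g(I) = -3 + 3*I (g(I) = -3 + (I + 2*I) = -3 + 3*I)
(-321 + g(37))**2 = (-321 + (-3 + 3*37))**2 = (-321 + (-3 + 111))**2 = (-321 + 108)**2 = (-213)**2 = 45369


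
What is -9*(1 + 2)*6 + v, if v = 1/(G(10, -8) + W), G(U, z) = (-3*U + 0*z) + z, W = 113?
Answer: -12149/75 ≈ -161.99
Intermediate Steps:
G(U, z) = z - 3*U (G(U, z) = (-3*U + 0) + z = -3*U + z = z - 3*U)
v = 1/75 (v = 1/((-8 - 3*10) + 113) = 1/((-8 - 30) + 113) = 1/(-38 + 113) = 1/75 ≈ 0.013333)
-9*(1 + 2)*6 + v = -9*(1 + 2)*6 + 1/75 = -27*6 + 1/75 = -9*18 + 1/75 = -162 + 1/75 = -12149/75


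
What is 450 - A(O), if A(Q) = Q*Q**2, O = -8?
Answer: 962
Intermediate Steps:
A(Q) = Q**3
450 - A(O) = 450 - 1*(-8)**3 = 450 - 1*(-512) = 450 + 512 = 962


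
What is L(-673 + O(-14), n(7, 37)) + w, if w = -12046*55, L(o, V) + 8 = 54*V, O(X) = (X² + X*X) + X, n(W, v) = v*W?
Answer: -648552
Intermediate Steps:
n(W, v) = W*v
O(X) = X + 2*X² (O(X) = (X² + X²) + X = 2*X² + X = X + 2*X²)
L(o, V) = -8 + 54*V
w = -662530
L(-673 + O(-14), n(7, 37)) + w = (-8 + 54*(7*37)) - 662530 = (-8 + 54*259) - 662530 = (-8 + 13986) - 662530 = 13978 - 662530 = -648552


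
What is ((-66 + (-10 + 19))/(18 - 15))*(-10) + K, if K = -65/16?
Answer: 2975/16 ≈ 185.94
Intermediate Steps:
K = -65/16 (K = -65*1/16 = -65/16 ≈ -4.0625)
((-66 + (-10 + 19))/(18 - 15))*(-10) + K = ((-66 + (-10 + 19))/(18 - 15))*(-10) - 65/16 = ((-66 + 9)/3)*(-10) - 65/16 = -57*⅓*(-10) - 65/16 = -19*(-10) - 65/16 = 190 - 65/16 = 2975/16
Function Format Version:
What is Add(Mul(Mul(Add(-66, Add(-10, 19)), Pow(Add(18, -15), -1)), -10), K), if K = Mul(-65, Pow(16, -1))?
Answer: Rational(2975, 16) ≈ 185.94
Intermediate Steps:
K = Rational(-65, 16) (K = Mul(-65, Rational(1, 16)) = Rational(-65, 16) ≈ -4.0625)
Add(Mul(Mul(Add(-66, Add(-10, 19)), Pow(Add(18, -15), -1)), -10), K) = Add(Mul(Mul(Add(-66, Add(-10, 19)), Pow(Add(18, -15), -1)), -10), Rational(-65, 16)) = Add(Mul(Mul(Add(-66, 9), Pow(3, -1)), -10), Rational(-65, 16)) = Add(Mul(Mul(-57, Rational(1, 3)), -10), Rational(-65, 16)) = Add(Mul(-19, -10), Rational(-65, 16)) = Add(190, Rational(-65, 16)) = Rational(2975, 16)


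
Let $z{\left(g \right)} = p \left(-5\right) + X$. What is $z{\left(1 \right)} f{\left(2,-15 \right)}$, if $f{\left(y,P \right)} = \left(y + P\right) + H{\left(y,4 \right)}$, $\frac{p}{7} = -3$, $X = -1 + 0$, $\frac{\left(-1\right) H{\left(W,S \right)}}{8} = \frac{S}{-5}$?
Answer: $- \frac{3432}{5} \approx -686.4$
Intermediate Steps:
$H{\left(W,S \right)} = \frac{8 S}{5}$ ($H{\left(W,S \right)} = - 8 \frac{S}{-5} = - 8 S \left(- \frac{1}{5}\right) = - 8 \left(- \frac{S}{5}\right) = \frac{8 S}{5}$)
$X = -1$
$p = -21$ ($p = 7 \left(-3\right) = -21$)
$f{\left(y,P \right)} = \frac{32}{5} + P + y$ ($f{\left(y,P \right)} = \left(y + P\right) + \frac{8}{5} \cdot 4 = \left(P + y\right) + \frac{32}{5} = \frac{32}{5} + P + y$)
$z{\left(g \right)} = 104$ ($z{\left(g \right)} = \left(-21\right) \left(-5\right) - 1 = 105 - 1 = 104$)
$z{\left(1 \right)} f{\left(2,-15 \right)} = 104 \left(\frac{32}{5} - 15 + 2\right) = 104 \left(- \frac{33}{5}\right) = - \frac{3432}{5}$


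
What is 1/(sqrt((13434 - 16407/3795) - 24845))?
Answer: -I*sqrt(285423215)/1805048 ≈ -0.0093596*I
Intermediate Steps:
1/(sqrt((13434 - 16407/3795) - 24845)) = 1/(sqrt((13434 - 1*5469/1265) - 24845)) = 1/(sqrt((13434 - 5469/1265) - 24845)) = 1/(sqrt(16988541/1265 - 24845)) = 1/(sqrt(-14440384/1265)) = 1/(8*I*sqrt(285423215)/1265) = -I*sqrt(285423215)/1805048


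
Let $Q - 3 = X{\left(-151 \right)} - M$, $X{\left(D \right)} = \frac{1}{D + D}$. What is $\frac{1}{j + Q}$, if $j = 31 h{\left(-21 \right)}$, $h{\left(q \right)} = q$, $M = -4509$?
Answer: $\frac{302}{1166021} \approx 0.000259$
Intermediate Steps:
$j = -651$ ($j = 31 \left(-21\right) = -651$)
$X{\left(D \right)} = \frac{1}{2 D}$
$Q = \frac{1362623}{302}$ ($Q = 3 + \left(\frac{1}{2 \left(-151\right)} - -4509\right) = 3 + \left(\frac{1}{2} \left(- \frac{1}{151}\right) + 4509\right) = 3 + \left(- \frac{1}{302} + 4509\right) = 3 + \frac{1361717}{302} = \frac{1362623}{302} \approx 4512.0$)
$\frac{1}{j + Q} = \frac{1}{-651 + \frac{1362623}{302}} = \frac{1}{\frac{1166021}{302}} = \frac{302}{1166021}$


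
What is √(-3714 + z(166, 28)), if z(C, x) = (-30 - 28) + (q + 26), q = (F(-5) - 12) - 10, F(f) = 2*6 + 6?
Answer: 25*I*√6 ≈ 61.237*I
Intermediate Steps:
F(f) = 18 (F(f) = 12 + 6 = 18)
q = -4 (q = (18 - 12) - 10 = 6 - 10 = -4)
z(C, x) = -36 (z(C, x) = (-30 - 28) + (-4 + 26) = -58 + 22 = -36)
√(-3714 + z(166, 28)) = √(-3714 - 36) = √(-3750) = 25*I*√6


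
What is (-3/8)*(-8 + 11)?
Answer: -9/8 ≈ -1.1250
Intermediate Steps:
(-3/8)*(-8 + 11) = -3*1/8*3 = -3/8*3 = -9/8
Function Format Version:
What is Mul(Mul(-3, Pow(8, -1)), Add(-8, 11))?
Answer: Rational(-9, 8) ≈ -1.1250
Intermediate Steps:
Mul(Mul(-3, Pow(8, -1)), Add(-8, 11)) = Mul(Mul(-3, Rational(1, 8)), 3) = Mul(Rational(-3, 8), 3) = Rational(-9, 8)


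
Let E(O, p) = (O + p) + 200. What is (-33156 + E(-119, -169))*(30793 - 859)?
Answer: -995125896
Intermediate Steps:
E(O, p) = 200 + O + p
(-33156 + E(-119, -169))*(30793 - 859) = (-33156 + (200 - 119 - 169))*(30793 - 859) = (-33156 - 88)*29934 = -33244*29934 = -995125896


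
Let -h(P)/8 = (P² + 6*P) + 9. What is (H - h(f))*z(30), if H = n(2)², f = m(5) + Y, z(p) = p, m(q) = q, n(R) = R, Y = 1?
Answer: 19560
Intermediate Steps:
f = 6 (f = 5 + 1 = 6)
h(P) = -72 - 48*P - 8*P² (h(P) = -8*((P² + 6*P) + 9) = -8*(9 + P² + 6*P) = -72 - 48*P - 8*P²)
H = 4 (H = 2² = 4)
(H - h(f))*z(30) = (4 - (-72 - 48*6 - 8*6²))*30 = (4 - (-72 - 288 - 8*36))*30 = (4 - (-72 - 288 - 288))*30 = (4 - 1*(-648))*30 = (4 + 648)*30 = 652*30 = 19560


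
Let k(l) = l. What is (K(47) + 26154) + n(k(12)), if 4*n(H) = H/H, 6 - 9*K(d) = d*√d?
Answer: 313859/12 - 47*√47/9 ≈ 26119.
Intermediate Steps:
K(d) = ⅔ - d^(3/2)/9 (K(d) = ⅔ - d*√d/9 = ⅔ - d^(3/2)/9)
n(H) = ¼ (n(H) = (H/H)/4 = (¼)*1 = ¼)
(K(47) + 26154) + n(k(12)) = ((⅔ - 47*√47/9) + 26154) + ¼ = (78464/3 - 47*√47/9) + ¼ = 313859/12 - 47*√47/9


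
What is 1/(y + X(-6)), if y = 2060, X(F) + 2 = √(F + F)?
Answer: 343/705896 - I*√3/2117688 ≈ 0.00048591 - 8.179e-7*I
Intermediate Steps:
X(F) = -2 + √2*√F (X(F) = -2 + √(F + F) = -2 + √(2*F) = -2 + √2*√F)
1/(y + X(-6)) = 1/(2060 + (-2 + √2*√(-6))) = 1/(2060 + (-2 + √2*(I*√6))) = 1/(2060 + (-2 + 2*I*√3)) = 1/(2058 + 2*I*√3)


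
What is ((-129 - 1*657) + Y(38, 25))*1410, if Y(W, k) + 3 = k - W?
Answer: -1130820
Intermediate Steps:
Y(W, k) = -3 + k - W (Y(W, k) = -3 + (k - W) = -3 + k - W)
((-129 - 1*657) + Y(38, 25))*1410 = ((-129 - 1*657) + (-3 + 25 - 1*38))*1410 = ((-129 - 657) + (-3 + 25 - 38))*1410 = (-786 - 16)*1410 = -802*1410 = -1130820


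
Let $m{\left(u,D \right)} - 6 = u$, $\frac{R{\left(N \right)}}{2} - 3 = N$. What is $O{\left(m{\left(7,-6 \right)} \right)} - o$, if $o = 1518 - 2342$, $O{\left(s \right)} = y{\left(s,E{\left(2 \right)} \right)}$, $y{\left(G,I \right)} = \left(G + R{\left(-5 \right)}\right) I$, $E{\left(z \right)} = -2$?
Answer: $806$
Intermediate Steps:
$R{\left(N \right)} = 6 + 2 N$
$m{\left(u,D \right)} = 6 + u$
$y{\left(G,I \right)} = I \left(-4 + G\right)$ ($y{\left(G,I \right)} = \left(G + \left(6 + 2 \left(-5\right)\right)\right) I = \left(G + \left(6 - 10\right)\right) I = \left(G - 4\right) I = \left(-4 + G\right) I = I \left(-4 + G\right)$)
$O{\left(s \right)} = 8 - 2 s$ ($O{\left(s \right)} = - 2 \left(-4 + s\right) = 8 - 2 s$)
$o = -824$
$O{\left(m{\left(7,-6 \right)} \right)} - o = \left(8 - 2 \left(6 + 7\right)\right) - -824 = \left(8 - 26\right) + 824 = -18 + 824 = 806$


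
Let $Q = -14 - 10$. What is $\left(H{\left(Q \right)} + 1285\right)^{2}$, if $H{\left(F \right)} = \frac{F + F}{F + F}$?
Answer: $1653796$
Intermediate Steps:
$Q = -24$ ($Q = -14 - 10 = -24$)
$H{\left(F \right)} = 1$ ($H{\left(F \right)} = \frac{2 F}{2 F} = 2 F \frac{1}{2 F} = 1$)
$\left(H{\left(Q \right)} + 1285\right)^{2} = \left(1 + 1285\right)^{2} = 1286^{2} = 1653796$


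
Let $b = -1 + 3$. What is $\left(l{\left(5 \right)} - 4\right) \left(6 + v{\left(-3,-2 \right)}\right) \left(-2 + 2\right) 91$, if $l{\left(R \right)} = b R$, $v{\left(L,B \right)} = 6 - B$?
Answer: $0$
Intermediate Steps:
$b = 2$
$l{\left(R \right)} = 2 R$
$\left(l{\left(5 \right)} - 4\right) \left(6 + v{\left(-3,-2 \right)}\right) \left(-2 + 2\right) 91 = \left(2 \cdot 5 - 4\right) \left(6 + \left(6 - -2\right)\right) \left(-2 + 2\right) 91 = \left(10 - 4\right) \left(6 + \left(6 + 2\right)\right) 0 \cdot 91 = 6 \left(6 + 8\right) 0 \cdot 91 = 6 \cdot 14 \cdot 0 \cdot 91 = 84 \cdot 0 \cdot 91 = 0 \cdot 91 = 0$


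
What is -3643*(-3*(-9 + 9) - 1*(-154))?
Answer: -561022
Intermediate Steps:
-3643*(-3*(-9 + 9) - 1*(-154)) = -3643*(-3*0 + 154) = -3643*(0 + 154) = -3643*154 = -561022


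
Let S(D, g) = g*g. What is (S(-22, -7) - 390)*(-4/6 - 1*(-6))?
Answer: -5456/3 ≈ -1818.7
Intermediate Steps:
S(D, g) = g²
(S(-22, -7) - 390)*(-4/6 - 1*(-6)) = ((-7)² - 390)*(-4/6 - 1*(-6)) = (49 - 390)*(-4*⅙ + 6) = -341*(-⅔ + 6) = -341*16/3 = -5456/3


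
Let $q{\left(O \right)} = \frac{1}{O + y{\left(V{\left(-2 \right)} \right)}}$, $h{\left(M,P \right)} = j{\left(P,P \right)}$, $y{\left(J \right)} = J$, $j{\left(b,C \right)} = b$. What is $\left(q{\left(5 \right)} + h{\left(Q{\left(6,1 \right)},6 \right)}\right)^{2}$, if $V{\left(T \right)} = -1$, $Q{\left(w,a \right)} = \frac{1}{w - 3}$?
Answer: $\frac{625}{16} \approx 39.063$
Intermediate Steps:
$Q{\left(w,a \right)} = \frac{1}{-3 + w}$
$h{\left(M,P \right)} = P$
$q{\left(O \right)} = \frac{1}{-1 + O}$ ($q{\left(O \right)} = \frac{1}{O - 1} = \frac{1}{-1 + O}$)
$\left(q{\left(5 \right)} + h{\left(Q{\left(6,1 \right)},6 \right)}\right)^{2} = \left(\frac{1}{-1 + 5} + 6\right)^{2} = \left(\frac{1}{4} + 6\right)^{2} = \left(\frac{25}{4}\right)^{2} = \frac{625}{16}$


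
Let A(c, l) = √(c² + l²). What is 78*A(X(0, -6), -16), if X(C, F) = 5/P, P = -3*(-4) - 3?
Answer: 26*√20761/3 ≈ 1248.8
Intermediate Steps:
P = 9 (P = 12 - 3 = 9)
X(C, F) = 5/9
78*A(X(0, -6), -16) = 78*√((5/9)² + (-16)²) = 78*√(25/81 + 256) = 78*√(20761/81) = 78*(√20761/9) = 26*√20761/3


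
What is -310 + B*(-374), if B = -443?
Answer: 165372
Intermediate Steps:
-310 + B*(-374) = -310 - 443*(-374) = -310 + 165682 = 165372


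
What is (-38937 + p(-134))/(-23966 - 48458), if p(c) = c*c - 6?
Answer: 20987/72424 ≈ 0.28978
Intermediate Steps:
p(c) = -6 + c² (p(c) = c² - 6 = -6 + c²)
(-38937 + p(-134))/(-23966 - 48458) = (-38937 + (-6 + (-134)²))/(-23966 - 48458) = (-38937 + (-6 + 17956))/(-72424) = (-38937 + 17950)*(-1/72424) = -20987*(-1/72424) = 20987/72424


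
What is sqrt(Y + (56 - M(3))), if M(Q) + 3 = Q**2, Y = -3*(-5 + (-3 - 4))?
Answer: sqrt(86) ≈ 9.2736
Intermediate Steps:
Y = 36 (Y = -3*(-5 - 7) = -3*(-12) = 36)
M(Q) = -3 + Q**2
sqrt(Y + (56 - M(3))) = sqrt(36 + (56 - (-3 + 3**2))) = sqrt(36 + (56 - (-3 + 9))) = sqrt(36 + (56 - 1*6)) = sqrt(36 + (56 - 6)) = sqrt(36 + 50) = sqrt(86)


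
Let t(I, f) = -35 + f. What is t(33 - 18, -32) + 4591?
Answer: 4524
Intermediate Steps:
t(33 - 18, -32) + 4591 = (-35 - 32) + 4591 = -67 + 4591 = 4524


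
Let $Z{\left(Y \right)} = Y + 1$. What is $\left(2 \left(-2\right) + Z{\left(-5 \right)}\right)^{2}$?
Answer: $64$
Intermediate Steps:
$Z{\left(Y \right)} = 1 + Y$
$\left(2 \left(-2\right) + Z{\left(-5 \right)}\right)^{2} = \left(2 \left(-2\right) + \left(1 - 5\right)\right)^{2} = \left(-4 - 4\right)^{2} = \left(-8\right)^{2} = 64$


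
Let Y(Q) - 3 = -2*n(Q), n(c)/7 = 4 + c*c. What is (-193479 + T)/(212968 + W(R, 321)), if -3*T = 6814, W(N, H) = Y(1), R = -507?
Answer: -587251/638703 ≈ -0.91944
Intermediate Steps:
n(c) = 28 + 7*c² (n(c) = 7*(4 + c*c) = 7*(4 + c²) = 28 + 7*c²)
Y(Q) = -53 - 14*Q² (Y(Q) = 3 - 2*(28 + 7*Q²) = 3 + (-56 - 14*Q²) = -53 - 14*Q²)
W(N, H) = -67 (W(N, H) = -53 - 14*1² = -53 - 14*1 = -53 - 14 = -67)
T = -6814/3 (T = -⅓*6814 = -6814/3 ≈ -2271.3)
(-193479 + T)/(212968 + W(R, 321)) = (-193479 - 6814/3)/(212968 - 67) = -587251/3/212901 = -587251/3*1/212901 = -587251/638703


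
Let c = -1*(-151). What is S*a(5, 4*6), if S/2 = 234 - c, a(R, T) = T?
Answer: 3984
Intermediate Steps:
c = 151
S = 166 (S = 2*(234 - 1*151) = 2*(234 - 151) = 2*83 = 166)
S*a(5, 4*6) = 166*(4*6) = 166*24 = 3984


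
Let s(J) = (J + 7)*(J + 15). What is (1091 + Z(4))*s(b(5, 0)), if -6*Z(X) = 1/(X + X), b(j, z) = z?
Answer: 1832845/16 ≈ 1.1455e+5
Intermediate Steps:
Z(X) = -1/(12*X) (Z(X) = -1/(6*(X + X)) = -1/(2*X)/6 = -1/(12*X))
s(J) = (7 + J)*(15 + J)
(1091 + Z(4))*s(b(5, 0)) = (1091 - 1/12/4)*(105 + 0² + 22*0) = (1091 - 1/12*¼)*(105 + 0 + 0) = (1091 - 1/48)*105 = (52367/48)*105 = 1832845/16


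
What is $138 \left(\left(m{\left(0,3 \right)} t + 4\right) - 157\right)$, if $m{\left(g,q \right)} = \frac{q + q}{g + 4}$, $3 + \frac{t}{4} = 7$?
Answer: $-17802$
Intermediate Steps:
$t = 16$ ($t = -12 + 4 \cdot 7 = -12 + 28 = 16$)
$m{\left(g,q \right)} = \frac{2 q}{4 + g}$
$138 \left(\left(m{\left(0,3 \right)} t + 4\right) - 157\right) = 138 \left(\left(2 \cdot 3 \frac{1}{4 + 0} \cdot 16 + 4\right) - 157\right) = 138 \left(\left(2 \cdot 3 \cdot \frac{1}{4} \cdot 16 + 4\right) - 157\right) = 138 \left(\left(\frac{3}{2} \cdot 16 + 4\right) - 157\right) = 138 \left(\left(24 + 4\right) - 157\right) = 138 \left(28 - 157\right) = 138 \left(-129\right) = -17802$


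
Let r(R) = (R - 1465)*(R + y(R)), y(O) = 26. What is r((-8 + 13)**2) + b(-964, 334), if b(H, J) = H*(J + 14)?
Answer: -408912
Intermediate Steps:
b(H, J) = H*(14 + J)
r(R) = (-1465 + R)*(26 + R) (r(R) = (R - 1465)*(R + 26) = (-1465 + R)*(26 + R))
r((-8 + 13)**2) + b(-964, 334) = (-38090 + ((-8 + 13)**2)**2 - 1439*(-8 + 13)**2) - 964*(14 + 334) = (-38090 + (5**2)**2 - 1439*5**2) - 964*348 = (-38090 + 25**2 - 1439*25) - 335472 = (-38090 + 625 - 35975) - 335472 = -73440 - 335472 = -408912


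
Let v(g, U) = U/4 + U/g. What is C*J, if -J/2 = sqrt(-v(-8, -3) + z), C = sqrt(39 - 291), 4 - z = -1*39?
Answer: -3*I*sqrt(4858) ≈ -209.1*I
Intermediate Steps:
v(g, U) = U/4 + U/g (v(g, U) = U*(1/4) + U/g = U/4 + U/g)
z = 43 (z = 4 - (-1)*39 = 4 - 1*(-39) = 4 + 39 = 43)
C = 6*I*sqrt(7) (C = sqrt(-252) = 6*I*sqrt(7) ≈ 15.875*I)
J = -sqrt(694)/2 (J = -2*sqrt(-((1/4)*(-3) - 3/(-8)) + 43) = -2*sqrt(-(-3/4 - 3*(-1/8)) + 43) = -2*sqrt(-(-3/4 + 3/8) + 43) = -2*sqrt(-1*(-3/8) + 43) = -2*sqrt(3/8 + 43) = -sqrt(694)/2 ≈ -13.172)
C*J = (6*I*sqrt(7))*(-sqrt(694)/2) = -3*I*sqrt(4858)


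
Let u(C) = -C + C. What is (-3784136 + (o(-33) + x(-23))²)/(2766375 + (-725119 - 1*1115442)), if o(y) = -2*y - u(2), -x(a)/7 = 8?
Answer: -1892018/462907 ≈ -4.0872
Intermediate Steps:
x(a) = -56 (x(a) = -7*8 = -56)
u(C) = 0
o(y) = -2*y (o(y) = -2*y - 1*0 = -2*y + 0 = -2*y)
(-3784136 + (o(-33) + x(-23))²)/(2766375 + (-725119 - 1*1115442)) = (-3784136 + (-2*(-33) - 56)²)/(2766375 + (-725119 - 1*1115442)) = (-3784136 + (66 - 56)²)/(2766375 + (-725119 - 1115442)) = (-3784136 + 10²)/(2766375 - 1840561) = (-3784136 + 100)/925814 = -3784036*1/925814 = -1892018/462907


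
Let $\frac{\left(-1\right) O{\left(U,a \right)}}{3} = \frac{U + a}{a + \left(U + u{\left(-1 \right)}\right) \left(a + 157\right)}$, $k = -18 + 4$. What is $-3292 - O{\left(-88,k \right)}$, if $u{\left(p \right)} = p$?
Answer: $- \frac{13981022}{4247} \approx -3292.0$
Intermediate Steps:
$k = -14$
$O{\left(U,a \right)} = - \frac{3 \left(U + a\right)}{a + \left(-1 + U\right) \left(157 + a\right)}$ ($O{\left(U,a \right)} = - 3 \frac{U + a}{a + \left(U - 1\right) \left(a + 157\right)} = - 3 \frac{U + a}{a + \left(-1 + U\right) \left(157 + a\right)} = - \frac{3 \left(U + a\right)}{a + \left(-1 + U\right) \left(157 + a\right)}$)
$-3292 - O{\left(-88,k \right)} = -3292 - \frac{3 \left(\left(-1\right) \left(-88\right) - -14\right)}{-157 + 157 \left(-88\right) - -1232} = -3292 - \frac{3 \left(88 + 14\right)}{-157 - 13816 + 1232} = -3292 - 3 \frac{1}{-12741} \cdot 102 = -3292 - 3 \left(- \frac{1}{12741}\right) 102 = -3292 - - \frac{102}{4247} = -3292 + \frac{102}{4247} = - \frac{13981022}{4247}$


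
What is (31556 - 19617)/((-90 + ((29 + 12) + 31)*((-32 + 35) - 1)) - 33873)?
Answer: -11939/33819 ≈ -0.35303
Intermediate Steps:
(31556 - 19617)/((-90 + ((29 + 12) + 31)*((-32 + 35) - 1)) - 33873) = 11939/((-90 + (41 + 31)*(3 - 1)) - 33873) = 11939/((-90 + 72*2) - 33873) = 11939/((-90 + 144) - 33873) = 11939/(54 - 33873) = 11939/(-33819) = 11939*(-1/33819) = -11939/33819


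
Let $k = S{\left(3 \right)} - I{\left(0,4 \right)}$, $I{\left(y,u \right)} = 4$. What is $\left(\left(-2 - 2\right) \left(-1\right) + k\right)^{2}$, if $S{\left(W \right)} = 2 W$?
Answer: $36$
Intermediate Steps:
$k = 2$ ($k = 2 \cdot 3 - 4 = 6 - 4 = 2$)
$\left(\left(-2 - 2\right) \left(-1\right) + k\right)^{2} = \left(\left(-2 - 2\right) \left(-1\right) + 2\right)^{2} = \left(\left(-4\right) \left(-1\right) + 2\right)^{2} = \left(4 + 2\right)^{2} = 6^{2} = 36$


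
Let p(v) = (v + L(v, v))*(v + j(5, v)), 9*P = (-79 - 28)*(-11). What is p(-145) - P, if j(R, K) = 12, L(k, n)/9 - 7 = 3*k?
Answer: 4783232/9 ≈ 5.3147e+5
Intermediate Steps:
L(k, n) = 63 + 27*k (L(k, n) = 63 + 9*(3*k) = 63 + 27*k)
P = 1177/9 (P = ((-79 - 28)*(-11))/9 = (-107*(-11))/9 = (⅑)*1177 = 1177/9 ≈ 130.78)
p(v) = (12 + v)*(63 + 28*v) (p(v) = (v + (63 + 27*v))*(v + 12) = (63 + 28*v)*(12 + v) = (12 + v)*(63 + 28*v))
p(-145) - P = (756 + 28*(-145)² + 399*(-145)) - 1*1177/9 = (756 + 28*21025 - 57855) - 1177/9 = (756 + 588700 - 57855) - 1177/9 = 531601 - 1177/9 = 4783232/9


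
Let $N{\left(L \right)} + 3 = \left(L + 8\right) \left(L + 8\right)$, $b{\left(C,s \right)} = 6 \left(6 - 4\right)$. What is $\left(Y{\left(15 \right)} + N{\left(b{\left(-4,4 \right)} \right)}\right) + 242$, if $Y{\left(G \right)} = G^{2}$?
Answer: $864$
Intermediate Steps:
$b{\left(C,s \right)} = 12$ ($b{\left(C,s \right)} = 6 \cdot 2 = 12$)
$N{\left(L \right)} = -3 + \left(8 + L\right)^{2}$ ($N{\left(L \right)} = -3 + \left(L + 8\right) \left(L + 8\right) = -3 + \left(8 + L\right) \left(8 + L\right) = -3 + \left(8 + L\right)^{2}$)
$\left(Y{\left(15 \right)} + N{\left(b{\left(-4,4 \right)} \right)}\right) + 242 = \left(15^{2} - \left(3 - \left(8 + 12\right)^{2}\right)\right) + 242 = \left(225 - \left(3 - 20^{2}\right)\right) + 242 = \left(225 + \left(-3 + 400\right)\right) + 242 = \left(225 + 397\right) + 242 = 622 + 242 = 864$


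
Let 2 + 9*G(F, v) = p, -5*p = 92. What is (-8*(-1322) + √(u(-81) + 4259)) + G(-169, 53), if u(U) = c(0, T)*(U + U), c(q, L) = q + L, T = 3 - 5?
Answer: 158606/15 + √4583 ≈ 10641.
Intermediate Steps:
T = -2
p = -92/5 (p = -⅕*92 = -92/5 ≈ -18.400)
G(F, v) = -34/15 (G(F, v) = -2/9 + (⅑)*(-92/5) = -2/9 - 92/45 = -34/15)
c(q, L) = L + q
u(U) = -4*U (u(U) = (-2 + 0)*(U + U) = -4*U)
(-8*(-1322) + √(u(-81) + 4259)) + G(-169, 53) = (-8*(-1322) + √(-4*(-81) + 4259)) - 34/15 = (10576 + √(324 + 4259)) - 34/15 = (10576 + √4583) - 34/15 = 158606/15 + √4583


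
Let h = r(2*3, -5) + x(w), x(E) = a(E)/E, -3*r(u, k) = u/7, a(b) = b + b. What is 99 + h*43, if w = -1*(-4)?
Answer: 1209/7 ≈ 172.71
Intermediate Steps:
a(b) = 2*b
r(u, k) = -u/21 (r(u, k) = -u/(3*7) = -u/21)
w = 4
x(E) = 2 (x(E) = (2*E)/E = 2)
h = 12/7 (h = -2*3/21 + 2 = -1/21*6 + 2 = -2/7 + 2 = 12/7 ≈ 1.7143)
99 + h*43 = 99 + (12/7)*43 = 99 + 516/7 = 1209/7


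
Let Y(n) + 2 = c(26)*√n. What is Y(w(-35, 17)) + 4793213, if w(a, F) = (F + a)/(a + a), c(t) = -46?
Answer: 4793211 - 138*√35/35 ≈ 4.7932e+6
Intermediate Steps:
w(a, F) = (F + a)/(2*a) (w(a, F) = (F + a)/((2*a)) = (F + a)*(1/(2*a)) = (F + a)/(2*a))
Y(n) = -2 - 46*√n
Y(w(-35, 17)) + 4793213 = (-2 - 46*3*√(-1/(-35))) + 4793213 = (-2 - 46*3*√35/35) + 4793213 = (-2 - 138*√35/35) + 4793213 = 4793211 - 138*√35/35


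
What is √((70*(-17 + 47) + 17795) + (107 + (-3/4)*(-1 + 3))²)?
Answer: 3*√13789/2 ≈ 176.14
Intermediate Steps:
√((70*(-17 + 47) + 17795) + (107 + (-3/4)*(-1 + 3))²) = √((70*30 + 17795) + (107 - 3*¼*2)²) = √((2100 + 17795) + (107 - ¾*2)²) = √(19895 + (107 - 3/2)²) = √(19895 + (211/2)²) = √(19895 + 44521/4) = √(124101/4) = 3*√13789/2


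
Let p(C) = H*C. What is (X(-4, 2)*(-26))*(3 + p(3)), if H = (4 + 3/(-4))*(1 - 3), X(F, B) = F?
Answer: -1716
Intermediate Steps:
H = -13/2 (H = (4 + 3*(-¼))*(-2) = (4 - ¾)*(-2) = (13/4)*(-2) = -13/2 ≈ -6.5000)
p(C) = -13*C/2
(X(-4, 2)*(-26))*(3 + p(3)) = (-4*(-26))*(3 - 13/2*3) = 104*(3 - 39/2) = 104*(-33/2) = -1716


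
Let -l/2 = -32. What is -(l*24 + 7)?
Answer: -1543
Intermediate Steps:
l = 64 (l = -2*(-32) = 64)
-(l*24 + 7) = -(64*24 + 7) = -(1536 + 7) = -1*1543 = -1543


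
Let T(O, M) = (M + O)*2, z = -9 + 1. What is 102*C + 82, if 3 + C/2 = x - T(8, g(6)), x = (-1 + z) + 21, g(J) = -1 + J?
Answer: -3386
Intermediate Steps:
z = -8
T(O, M) = 2*M + 2*O
x = 12 (x = (-1 - 8) + 21 = -9 + 21 = 12)
C = -34 (C = -6 + 2*(12 - (2*(-1 + 6) + 2*8)) = -6 + 2*(12 - (2*5 + 16)) = -6 + 2*(12 - (10 + 16)) = -6 + 2*(12 - 1*26) = -6 + 2*(12 - 26) = -6 + 2*(-14) = -6 - 28 = -34)
102*C + 82 = 102*(-34) + 82 = -3468 + 82 = -3386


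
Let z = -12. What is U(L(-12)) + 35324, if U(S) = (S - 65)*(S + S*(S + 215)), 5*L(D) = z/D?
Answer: 4065256/125 ≈ 32522.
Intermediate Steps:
L(D) = -12/(5*D) (L(D) = (-12/D)/5 = -12/(5*D))
U(S) = (-65 + S)*(S + S*(215 + S))
U(L(-12)) + 35324 = (-12/5/(-12))*(-14040 + (-12/5/(-12))² + 151*(-12/5/(-12))) + 35324 = (-12/5*(-1/12))*(-14040 + (-12/5*(-1/12))² + 151*(-12/5*(-1/12))) + 35324 = (-14040 + (⅕)² + 151*(⅕))/5 + 35324 = (-14040 + 1/25 + 151/5)/5 + 35324 = (⅕)*(-350244/25) + 35324 = -350244/125 + 35324 = 4065256/125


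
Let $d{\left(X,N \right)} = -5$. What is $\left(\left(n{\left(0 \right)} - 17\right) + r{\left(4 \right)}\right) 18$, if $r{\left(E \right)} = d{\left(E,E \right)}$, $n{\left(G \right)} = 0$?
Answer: $-396$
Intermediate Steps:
$r{\left(E \right)} = -5$
$\left(\left(n{\left(0 \right)} - 17\right) + r{\left(4 \right)}\right) 18 = \left(\left(0 - 17\right) - 5\right) 18 = \left(-17 - 5\right) 18 = \left(-22\right) 18 = -396$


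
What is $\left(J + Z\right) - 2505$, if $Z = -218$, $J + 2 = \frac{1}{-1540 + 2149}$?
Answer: $- \frac{1659524}{609} \approx -2725.0$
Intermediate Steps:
$J = - \frac{1217}{609}$ ($J = -2 + \frac{1}{-1540 + 2149} = -2 + \frac{1}{609} = - \frac{1217}{609} \approx -1.9984$)
$\left(J + Z\right) - 2505 = \left(- \frac{1217}{609} - 218\right) - 2505 = - \frac{133979}{609} - 2505 = - \frac{1659524}{609}$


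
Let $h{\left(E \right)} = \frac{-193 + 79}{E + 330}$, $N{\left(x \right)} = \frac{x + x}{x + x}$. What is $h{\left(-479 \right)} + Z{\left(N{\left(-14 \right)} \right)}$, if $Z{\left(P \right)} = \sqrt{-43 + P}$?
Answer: $\frac{114}{149} + i \sqrt{42} \approx 0.7651 + 6.4807 i$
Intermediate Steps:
$N{\left(x \right)} = 1$ ($N{\left(x \right)} = \frac{2 x}{2 x} = 2 x \frac{1}{2 x} = 1$)
$h{\left(E \right)} = - \frac{114}{330 + E}$
$h{\left(-479 \right)} + Z{\left(N{\left(-14 \right)} \right)} = - \frac{114}{330 - 479} + \sqrt{-43 + 1} = - \frac{114}{-149} + \sqrt{-42} = \left(-114\right) \left(- \frac{1}{149}\right) + i \sqrt{42} = \frac{114}{149} + i \sqrt{42}$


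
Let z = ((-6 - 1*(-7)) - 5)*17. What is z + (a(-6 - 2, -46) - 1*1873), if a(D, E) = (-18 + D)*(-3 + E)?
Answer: -667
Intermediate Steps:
z = -68 (z = ((-6 + 7) - 5)*17 = (1 - 5)*17 = -4*17 = -68)
z + (a(-6 - 2, -46) - 1*1873) = -68 + ((54 - 18*(-46) - 3*(-6 - 2) + (-6 - 2)*(-46)) - 1*1873) = -68 + ((54 + 828 - 3*(-8) - 8*(-46)) - 1873) = -68 + ((54 + 828 + 24 + 368) - 1873) = -68 + (1274 - 1873) = -68 - 599 = -667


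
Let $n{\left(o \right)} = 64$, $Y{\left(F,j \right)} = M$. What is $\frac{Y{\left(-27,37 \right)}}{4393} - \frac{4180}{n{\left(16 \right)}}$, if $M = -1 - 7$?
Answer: $- \frac{4590813}{70288} \approx -65.314$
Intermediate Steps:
$M = -8$ ($M = -1 - 7 = -8$)
$Y{\left(F,j \right)} = -8$
$\frac{Y{\left(-27,37 \right)}}{4393} - \frac{4180}{n{\left(16 \right)}} = - \frac{8}{4393} - \frac{4180}{64} = \left(-8\right) \frac{1}{4393} - \frac{1045}{16} = - \frac{8}{4393} - \frac{1045}{16} = - \frac{4590813}{70288}$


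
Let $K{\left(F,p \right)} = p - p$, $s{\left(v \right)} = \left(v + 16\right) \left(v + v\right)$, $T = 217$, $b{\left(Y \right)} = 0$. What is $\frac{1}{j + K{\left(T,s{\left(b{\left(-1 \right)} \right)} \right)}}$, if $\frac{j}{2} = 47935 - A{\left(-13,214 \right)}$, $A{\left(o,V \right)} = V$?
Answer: $\frac{1}{95442} \approx 1.0478 \cdot 10^{-5}$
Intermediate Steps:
$s{\left(v \right)} = 2 v \left(16 + v\right)$ ($s{\left(v \right)} = \left(16 + v\right) 2 v = 2 v \left(16 + v\right)$)
$K{\left(F,p \right)} = 0$
$j = 95442$ ($j = 2 \left(47935 - 214\right) = 2 \cdot 47721 = 95442$)
$\frac{1}{j + K{\left(T,s{\left(b{\left(-1 \right)} \right)} \right)}} = \frac{1}{95442 + 0} = \frac{1}{95442}$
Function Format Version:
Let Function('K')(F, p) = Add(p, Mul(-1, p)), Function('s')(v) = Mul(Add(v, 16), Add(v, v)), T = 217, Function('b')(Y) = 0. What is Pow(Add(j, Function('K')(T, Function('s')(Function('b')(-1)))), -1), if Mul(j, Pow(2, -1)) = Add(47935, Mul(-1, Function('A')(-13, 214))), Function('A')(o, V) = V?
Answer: Rational(1, 95442) ≈ 1.0478e-5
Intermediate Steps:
Function('s')(v) = Mul(2, v, Add(16, v)) (Function('s')(v) = Mul(Add(16, v), Mul(2, v)) = Mul(2, v, Add(16, v)))
Function('K')(F, p) = 0
j = 95442 (j = Mul(2, Add(47935, Mul(-1, 214))) = Mul(2, Add(47935, -214)) = Mul(2, 47721) = 95442)
Pow(Add(j, Function('K')(T, Function('s')(Function('b')(-1)))), -1) = Pow(Add(95442, 0), -1) = Pow(95442, -1) = Rational(1, 95442)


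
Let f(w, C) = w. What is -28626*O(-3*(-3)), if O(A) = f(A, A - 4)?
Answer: -257634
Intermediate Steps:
O(A) = A
-28626*O(-3*(-3)) = -(-85878)*(-3) = -28626*9 = -257634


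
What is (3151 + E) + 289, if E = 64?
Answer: 3504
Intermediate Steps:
(3151 + E) + 289 = (3151 + 64) + 289 = 3215 + 289 = 3504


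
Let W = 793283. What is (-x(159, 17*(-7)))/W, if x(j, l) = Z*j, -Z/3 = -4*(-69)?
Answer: 131652/793283 ≈ 0.16596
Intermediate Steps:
Z = -828 (Z = -(-12)*(-69) = -3*276 = -828)
x(j, l) = -828*j
(-x(159, 17*(-7)))/W = -(-828)*159/793283 = -1*(-131652)*(1/793283) = 131652*(1/793283) = 131652/793283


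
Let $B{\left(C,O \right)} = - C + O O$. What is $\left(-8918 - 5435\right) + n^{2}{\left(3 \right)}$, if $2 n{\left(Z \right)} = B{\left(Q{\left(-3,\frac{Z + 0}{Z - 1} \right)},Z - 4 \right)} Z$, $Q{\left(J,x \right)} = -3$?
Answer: $-14317$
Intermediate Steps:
$B{\left(C,O \right)} = O^{2} - C$ ($B{\left(C,O \right)} = - C + O^{2} = O^{2} - C$)
$n{\left(Z \right)} = \frac{Z \left(3 + \left(-4 + Z\right)^{2}\right)}{2}$ ($n{\left(Z \right)} = \frac{\left(\left(Z - 4\right)^{2} - -3\right) Z}{2} = \frac{\left(\left(Z - 4\right)^{2} + 3\right) Z}{2} = \frac{\left(\left(-4 + Z\right)^{2} + 3\right) Z}{2} = \frac{\left(3 + \left(-4 + Z\right)^{2}\right) Z}{2} = \frac{Z \left(3 + \left(-4 + Z\right)^{2}\right)}{2}$)
$\left(-8918 - 5435\right) + n^{2}{\left(3 \right)} = \left(-8918 - 5435\right) + \left(\frac{1}{2} \cdot 3 \left(3 + \left(-4 + 3\right)^{2}\right)\right)^{2} = \left(-8918 - 5435\right) + \left(\frac{1}{2} \cdot 3 \left(3 + \left(-1\right)^{2}\right)\right)^{2} = -14353 + \left(\frac{1}{2} \cdot 3 \left(3 + 1\right)\right)^{2} = -14353 + \left(\frac{1}{2} \cdot 3 \cdot 4\right)^{2} = -14353 + 6^{2} = -14353 + 36 = -14317$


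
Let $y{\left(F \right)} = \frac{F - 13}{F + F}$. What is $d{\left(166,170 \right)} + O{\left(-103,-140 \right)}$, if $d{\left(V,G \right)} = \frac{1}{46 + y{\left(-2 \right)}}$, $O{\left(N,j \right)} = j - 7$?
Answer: $- \frac{29249}{199} \approx -146.98$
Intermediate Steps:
$y{\left(F \right)} = \frac{-13 + F}{2 F}$
$O{\left(N,j \right)} = -7 + j$ ($O{\left(N,j \right)} = j - 7 = -7 + j$)
$d{\left(V,G \right)} = \frac{4}{199}$ ($d{\left(V,G \right)} = \frac{1}{46 + \frac{-13 - 2}{2 \left(-2\right)}} = \frac{1}{46 + \frac{1}{2} \left(- \frac{1}{2}\right) \left(-15\right)} = \frac{1}{46 + \frac{15}{4}} = \frac{1}{\frac{199}{4}} = \frac{4}{199}$)
$d{\left(166,170 \right)} + O{\left(-103,-140 \right)} = \frac{4}{199} - 147 = - \frac{29249}{199}$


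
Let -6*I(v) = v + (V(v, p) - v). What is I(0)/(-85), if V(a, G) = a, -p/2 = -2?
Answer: 0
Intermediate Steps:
p = 4 (p = -2*(-2) = 4)
I(v) = -v/6 (I(v) = -(v + (v - v))/6 = -(v + 0)/6 = -v/6)
I(0)/(-85) = -⅙*0/(-85) = 0*(-1/85) = 0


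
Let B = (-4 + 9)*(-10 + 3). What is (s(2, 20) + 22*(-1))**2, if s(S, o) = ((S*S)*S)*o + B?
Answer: 10609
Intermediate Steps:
B = -35 (B = 5*(-7) = -35)
s(S, o) = -35 + o*S**3 (s(S, o) = ((S*S)*S)*o - 35 = (S**2*S)*o - 35 = S**3*o - 35 = o*S**3 - 35 = -35 + o*S**3)
(s(2, 20) + 22*(-1))**2 = ((-35 + 20*2**3) + 22*(-1))**2 = ((-35 + 20*8) - 22)**2 = ((-35 + 160) - 22)**2 = (125 - 22)**2 = 103**2 = 10609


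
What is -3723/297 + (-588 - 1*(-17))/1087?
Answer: -1405496/107613 ≈ -13.061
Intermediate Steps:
-3723/297 + (-588 - 1*(-17))/1087 = -3723*1/297 + (-588 + 17)*(1/1087) = -1241/99 - 571*1/1087 = -1241/99 - 571/1087 = -1405496/107613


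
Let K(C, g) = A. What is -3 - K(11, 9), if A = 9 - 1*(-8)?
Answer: -20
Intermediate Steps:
A = 17 (A = 9 + 8 = 17)
K(C, g) = 17
-3 - K(11, 9) = -3 - 1*17 = -3 - 17 = -20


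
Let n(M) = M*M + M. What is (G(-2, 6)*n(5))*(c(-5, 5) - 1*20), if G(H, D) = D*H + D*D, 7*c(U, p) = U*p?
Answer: -118800/7 ≈ -16971.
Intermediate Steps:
c(U, p) = U*p/7 (c(U, p) = (U*p)/7 = U*p/7)
G(H, D) = D² + D*H (G(H, D) = D*H + D² = D² + D*H)
n(M) = M + M² (n(M) = M² + M = M + M²)
(G(-2, 6)*n(5))*(c(-5, 5) - 1*20) = ((6*(6 - 2))*(5*(1 + 5)))*((⅐)*(-5)*5 - 1*20) = ((6*4)*(5*6))*(-25/7 - 20) = (24*30)*(-165/7) = 720*(-165/7) = -118800/7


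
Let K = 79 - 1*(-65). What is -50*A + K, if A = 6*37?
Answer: -10956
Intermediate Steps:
K = 144 (K = 79 + 65 = 144)
A = 222
-50*A + K = -50*222 + 144 = -11100 + 144 = -10956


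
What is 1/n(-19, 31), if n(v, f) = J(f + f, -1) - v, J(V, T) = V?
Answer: 1/81 ≈ 0.012346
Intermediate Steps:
n(v, f) = -v + 2*f (n(v, f) = (f + f) - v = 2*f - v = -v + 2*f)
1/n(-19, 31) = 1/(-1*(-19) + 2*31) = 1/(19 + 62) = 1/81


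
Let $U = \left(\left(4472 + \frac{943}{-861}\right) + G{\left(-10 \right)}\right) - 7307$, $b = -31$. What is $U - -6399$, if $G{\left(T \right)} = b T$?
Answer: $\frac{81331}{21} \approx 3872.9$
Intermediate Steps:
$G{\left(T \right)} = - 31 T$
$U = - \frac{53048}{21}$ ($U = \left(\left(4472 + \frac{943}{-861}\right) - -310\right) - 7307 = \left(\left(4472 + 943 \left(- \frac{1}{861}\right)\right) + 310\right) - 7307 = \left(\left(4472 - \frac{23}{21}\right) + 310\right) - 7307 = \left(\frac{93889}{21} + 310\right) - 7307 = \frac{100399}{21} - 7307 = - \frac{53048}{21} \approx -2526.1$)
$U - -6399 = - \frac{53048}{21} - -6399 = - \frac{53048}{21} + 6399 = \frac{81331}{21}$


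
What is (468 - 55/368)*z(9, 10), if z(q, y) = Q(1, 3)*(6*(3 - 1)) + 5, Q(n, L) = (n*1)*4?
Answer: 9124957/368 ≈ 24796.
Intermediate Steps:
Q(n, L) = 4*n (Q(n, L) = n*4 = 4*n)
z(q, y) = 53 (z(q, y) = (4*1)*(6*(3 - 1)) + 5 = 4*(6*2) + 5 = 4*12 + 5 = 48 + 5 = 53)
(468 - 55/368)*z(9, 10) = (468 - 55/368)*53 = (172169/368)*53 = 9124957/368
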